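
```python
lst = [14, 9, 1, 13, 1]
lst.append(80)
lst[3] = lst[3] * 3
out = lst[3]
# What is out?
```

Trace:
`lst = [14, 9, 1, 13, 1]` → lst = [14, 9, 1, 13, 1]
`lst.append(80)` → lst = [14, 9, 1, 13, 1, 80]
`lst[3] = lst[3] * 3` → lst = [14, 9, 1, 39, 1, 80]
`out = lst[3]` → out = 39
So out = 39

Answer: 39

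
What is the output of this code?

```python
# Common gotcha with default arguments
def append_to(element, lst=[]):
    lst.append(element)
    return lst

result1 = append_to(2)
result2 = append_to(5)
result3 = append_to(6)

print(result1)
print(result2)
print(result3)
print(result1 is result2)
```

Key concept: mutable default argument gotcha.
Step by step:
`result1 = append_to(2)` → result1 = [2]
`result2 = append_to(5)` → result1 = [2, 5] (same object as result2); result2 = [2, 5] (same object as result1)
`result3 = append_to(6)` → result1 = [2, 5, 6] (same object as result2, result3); result2 = [2, 5, 6] (same object as result1, result3); result3 = [2, 5, 6] (same object as result1, result2)
`print(result1)` → prints [2, 5, 6]
`print(result2)` → prints [2, 5, 6]
`print(result3)` → prints [2, 5, 6]
`print(result1 is result2)` → prints True

Answer:
[2, 5, 6]
[2, 5, 6]
[2, 5, 6]
True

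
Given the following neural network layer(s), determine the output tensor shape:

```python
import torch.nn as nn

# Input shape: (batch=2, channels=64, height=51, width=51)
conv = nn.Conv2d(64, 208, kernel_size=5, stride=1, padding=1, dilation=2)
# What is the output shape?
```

Input: (2, 64, 51, 51) -> Output: (2, 208, 45, 45)

Answer: (2, 208, 45, 45)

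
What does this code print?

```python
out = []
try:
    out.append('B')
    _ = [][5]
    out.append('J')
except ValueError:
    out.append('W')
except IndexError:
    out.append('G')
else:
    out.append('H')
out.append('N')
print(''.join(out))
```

Execution trace: 'B' (try body) → 'G' (except IndexError) → 'N' (after the try/except). Output: BGN

Answer: BGN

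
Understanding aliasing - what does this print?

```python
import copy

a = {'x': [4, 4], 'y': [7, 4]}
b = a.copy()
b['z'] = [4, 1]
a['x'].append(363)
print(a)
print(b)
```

Key concept: shallow copy of dict with mutable values.
Step by step:
`a = {'x': [4, 4], 'y': [7, 4]}` → a = {'x': [4, 4], 'y': [7, 4]}
`b = a.copy()` → b = {'x': [4, 4], 'y': [7, 4]}
`b['z'] = [4, 1]` → b = {'x': [4, 4], 'y': [7, 4], 'z': [4, 1]}
`a['x'].append(363)` → a = {'x': [4, 4, 363], 'y': [7, 4]}; b = {'x': [4, 4, 363], 'y': [7, 4], 'z': [4, 1]}
`print(a)` → prints {'x': [4, 4, 363], 'y': [7, 4]}
`print(b)` → prints {'x': [4, 4, 363], 'y': [7, 4], 'z': [4, 1]}

Answer:
{'x': [4, 4, 363], 'y': [7, 4]}
{'x': [4, 4, 363], 'y': [7, 4], 'z': [4, 1]}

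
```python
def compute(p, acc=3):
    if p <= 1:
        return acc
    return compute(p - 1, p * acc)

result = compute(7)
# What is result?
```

Accumulator trace (n, acc): (7, 3) -> (6, 21) -> (5, 126) -> (4, 630) -> (3, 2520) -> (2, 7560) -> (1, 15120) -> return 15120

Answer: 15120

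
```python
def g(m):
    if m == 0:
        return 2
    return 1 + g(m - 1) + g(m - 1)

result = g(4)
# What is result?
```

g(m) = 1 + 2·g(m-1), g(0)=2. Closed form: (2+1)·2^4 - 1 = 47.

Answer: 47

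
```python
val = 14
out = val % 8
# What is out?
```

Trace:
`val = 14` → val = 14
`out = val % 8` → out = 6
So out = 6

Answer: 6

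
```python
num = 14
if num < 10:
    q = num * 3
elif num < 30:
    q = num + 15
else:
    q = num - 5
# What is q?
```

Trace:
`num = 14` → num = 14
`if num < 10: ...` → num < 10 is False, num < 30 is True → q = 29
So q = 29

Answer: 29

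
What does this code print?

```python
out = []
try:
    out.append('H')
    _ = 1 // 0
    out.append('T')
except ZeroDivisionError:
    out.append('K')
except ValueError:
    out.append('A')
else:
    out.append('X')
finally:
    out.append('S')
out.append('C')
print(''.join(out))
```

Execution trace: 'H' (try body) → 'K' (except ZeroDivisionError) → 'S' (finally) → 'C' (after the try/except). Output: HKSC

Answer: HKSC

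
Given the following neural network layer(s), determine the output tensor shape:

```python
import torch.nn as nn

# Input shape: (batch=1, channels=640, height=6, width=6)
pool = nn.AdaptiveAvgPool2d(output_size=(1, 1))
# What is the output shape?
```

Input: (1, 640, 6, 6) -> Output: (1, 640, 1, 1)

Answer: (1, 640, 1, 1)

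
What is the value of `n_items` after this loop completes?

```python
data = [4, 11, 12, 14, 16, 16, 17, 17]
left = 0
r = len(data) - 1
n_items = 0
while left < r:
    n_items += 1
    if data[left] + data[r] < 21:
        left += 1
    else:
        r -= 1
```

Steps to find pair summing to 21
`n_items` takes the values: 0 → 1 → 2 → 3 → 4 → 5 → 6 → 7

Answer: 7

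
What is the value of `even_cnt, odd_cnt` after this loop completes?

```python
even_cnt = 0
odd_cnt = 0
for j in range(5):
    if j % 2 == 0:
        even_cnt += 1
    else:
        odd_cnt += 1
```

Count evens and odds in range(5)
`even_cnt, odd_cnt` takes the values: (0, 0) → (1, 0) → (1, 1) → (2, 1) → (2, 2) → (3, 2)

Answer: 3, 2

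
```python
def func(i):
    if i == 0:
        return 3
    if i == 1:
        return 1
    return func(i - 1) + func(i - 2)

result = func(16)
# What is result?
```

Build up from base cases: func(0)=3, func(1)=1, func(2)=4, func(3)=5, func(4)=9, func(5)=14, func(6)=23, ..., func(16)=2817

Answer: 2817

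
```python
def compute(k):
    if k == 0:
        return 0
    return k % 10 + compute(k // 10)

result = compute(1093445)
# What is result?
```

Sum of digits of 1093445: 5 + 4 + 4 + 3 + 9 + 0 + 1 = 26

Answer: 26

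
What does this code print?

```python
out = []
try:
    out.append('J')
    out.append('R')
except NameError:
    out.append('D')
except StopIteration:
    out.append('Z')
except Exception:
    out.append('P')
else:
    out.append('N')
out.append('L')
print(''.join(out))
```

Execution trace: 'J' (try body) → 'R' (try body, no exception) → 'N' (else) → 'L' (after the try/except). Output: JRNL

Answer: JRNL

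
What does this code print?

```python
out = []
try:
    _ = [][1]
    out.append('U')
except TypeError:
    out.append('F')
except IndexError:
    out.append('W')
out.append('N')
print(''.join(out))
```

Execution trace: 'W' (except IndexError) → 'N' (after the try/except). Output: WN

Answer: WN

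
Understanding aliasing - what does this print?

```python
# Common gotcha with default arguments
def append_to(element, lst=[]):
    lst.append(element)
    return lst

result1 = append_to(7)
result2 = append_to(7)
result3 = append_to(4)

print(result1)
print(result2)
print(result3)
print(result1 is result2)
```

Key concept: mutable default argument gotcha.
Step by step:
`result1 = append_to(7)` → result1 = [7]
`result2 = append_to(7)` → result1 = [7, 7] (same object as result2); result2 = [7, 7] (same object as result1)
`result3 = append_to(4)` → result1 = [7, 7, 4] (same object as result2, result3); result2 = [7, 7, 4] (same object as result1, result3); result3 = [7, 7, 4] (same object as result1, result2)
`print(result1)` → prints [7, 7, 4]
`print(result2)` → prints [7, 7, 4]
`print(result3)` → prints [7, 7, 4]
`print(result1 is result2)` → prints True

Answer:
[7, 7, 4]
[7, 7, 4]
[7, 7, 4]
True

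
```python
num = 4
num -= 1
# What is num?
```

Trace:
`num = 4` → num = 4
`num -= 1` → num = 3
So num = 3

Answer: 3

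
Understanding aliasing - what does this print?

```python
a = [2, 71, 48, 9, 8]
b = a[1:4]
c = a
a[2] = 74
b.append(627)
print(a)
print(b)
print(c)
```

Key concept: slice vs alias.
Step by step:
`a = [2, 71, 48, 9, 8]` → a = [2, 71, 48, 9, 8]
`b = a[1:4]` → b = [71, 48, 9]
`c = a` → c = [2, 71, 48, 9, 8] (same object as a)
`a[2] = 74` → a = [2, 71, 74, 9, 8] (same object as c); c = [2, 71, 74, 9, 8] (same object as a)
`b.append(627)` → b = [71, 48, 9, 627]
`print(a)` → prints [2, 71, 74, 9, 8]
`print(b)` → prints [71, 48, 9, 627]
`print(c)` → prints [2, 71, 74, 9, 8]

Answer:
[2, 71, 74, 9, 8]
[71, 48, 9, 627]
[2, 71, 74, 9, 8]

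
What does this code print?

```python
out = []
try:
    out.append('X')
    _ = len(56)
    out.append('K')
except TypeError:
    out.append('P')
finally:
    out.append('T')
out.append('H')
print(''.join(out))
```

Execution trace: 'X' (try body) → 'P' (except TypeError) → 'T' (finally) → 'H' (after the try/except). Output: XPTH

Answer: XPTH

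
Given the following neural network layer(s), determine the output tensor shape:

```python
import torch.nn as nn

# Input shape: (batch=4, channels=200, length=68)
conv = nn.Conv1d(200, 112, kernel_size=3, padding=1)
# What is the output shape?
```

Input: (4, 200, 68) -> Output: (4, 112, 68)

Answer: (4, 112, 68)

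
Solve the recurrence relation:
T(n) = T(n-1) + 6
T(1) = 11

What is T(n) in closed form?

Unrolling: T(n) = T(1) + 6·(n-1) = 11 + 6(n-1) = 6n + 5.

Answer: T(n) = 6n + 5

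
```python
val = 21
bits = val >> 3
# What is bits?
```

Trace:
`val = 21` → val = 21
`bits = val >> 3` → bits = 2
So bits = 2

Answer: 2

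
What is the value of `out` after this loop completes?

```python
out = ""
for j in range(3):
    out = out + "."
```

Repeat '.' 3 times
`out` takes the values: "" → "." → ".." → "..."

Answer: "..."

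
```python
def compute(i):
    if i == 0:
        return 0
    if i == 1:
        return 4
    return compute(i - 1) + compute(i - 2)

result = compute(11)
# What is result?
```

Build up from base cases: compute(0)=0, compute(1)=4, compute(2)=4, compute(3)=8, compute(4)=12, compute(5)=20, compute(6)=32, ..., compute(11)=356

Answer: 356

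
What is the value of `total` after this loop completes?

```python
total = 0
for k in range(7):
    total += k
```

Sum of 0 to 6 = 21
`total` takes the values: 0 → 1 → 3 → 6 → 10 → 15 → 21

Answer: 21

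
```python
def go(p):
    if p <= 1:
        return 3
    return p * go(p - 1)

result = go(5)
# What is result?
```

go(5) = 5 * 4 * 3 * 2 * 3 = 360

Answer: 360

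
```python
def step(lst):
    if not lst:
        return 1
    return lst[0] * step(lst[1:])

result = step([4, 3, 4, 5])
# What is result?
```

Product over [4, 3, 4, 5] = 4 * 3 * 4 * 5 = 240

Answer: 240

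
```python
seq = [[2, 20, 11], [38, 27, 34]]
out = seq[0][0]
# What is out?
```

Trace:
`seq = [[2, 20, 11], [38, 27, 34]]` → seq = [[2, 20, 11], [38, 27, 34]]
`out = seq[0][0]` → out = 2
So out = 2

Answer: 2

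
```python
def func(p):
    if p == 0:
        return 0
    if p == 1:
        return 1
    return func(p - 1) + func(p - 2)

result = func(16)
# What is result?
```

Build up from base cases: func(0)=0, func(1)=1, func(2)=1, func(3)=2, func(4)=3, func(5)=5, func(6)=8, ..., func(16)=987

Answer: 987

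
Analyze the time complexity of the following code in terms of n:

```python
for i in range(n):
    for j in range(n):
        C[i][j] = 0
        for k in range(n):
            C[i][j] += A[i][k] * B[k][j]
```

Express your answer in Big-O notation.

This is Naive matrix multiplication. Time complexity: O(n³).

Answer: O(n³)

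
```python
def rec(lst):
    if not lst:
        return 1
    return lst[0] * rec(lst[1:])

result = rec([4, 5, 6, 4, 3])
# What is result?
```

Product over [4, 5, 6, 4, 3] = 4 * 5 * 6 * 4 * 3 = 1440

Answer: 1440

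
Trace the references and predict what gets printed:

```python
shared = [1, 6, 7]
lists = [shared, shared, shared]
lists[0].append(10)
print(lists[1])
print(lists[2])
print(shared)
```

Key concept: list of same reference.
Step by step:
`shared = [1, 6, 7]` → shared = [1, 6, 7]
`lists = [shared, shared, shared]` → lists = [[1, 6, 7], [1, 6, 7], [1, 6, 7]]
`lists[0].append(10)` → shared = [1, 6, 7, 10]; lists = [[1, 6, 7, 10], [1, 6, 7, 10], [1, 6, 7, 10]]
`print(lists[1])` → prints [1, 6, 7, 10]
`print(lists[2])` → prints [1, 6, 7, 10]
`print(shared)` → prints [1, 6, 7, 10]

Answer:
[1, 6, 7, 10]
[1, 6, 7, 10]
[1, 6, 7, 10]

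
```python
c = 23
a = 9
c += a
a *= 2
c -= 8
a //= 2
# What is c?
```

Trace:
`c = 23` → c = 23
`a = 9` → a = 9
`c += a` → c = 32
`a *= 2` → a = 18
`c -= 8` → c = 24
`a //= 2` → a = 9
So c = 24

Answer: 24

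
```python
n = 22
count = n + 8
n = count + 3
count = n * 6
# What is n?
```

Trace:
`n = 22` → n = 22
`count = n + 8` → count = 30
`n = count + 3` → n = 33
`count = n * 6` → count = 198
So n = 33

Answer: 33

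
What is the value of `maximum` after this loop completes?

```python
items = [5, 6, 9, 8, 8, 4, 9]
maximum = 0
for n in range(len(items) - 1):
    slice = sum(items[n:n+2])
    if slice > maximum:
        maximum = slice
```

Max sum of 2-element window in [5, 6, 9, 8, 8, 4, 9]
`maximum` takes the values: 0 → 11 → 15 → 17

Answer: 17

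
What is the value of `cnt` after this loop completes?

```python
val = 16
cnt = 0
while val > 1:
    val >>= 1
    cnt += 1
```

Count right shifts until 1
`cnt` takes the values: 0 → 1 → 2 → 3 → 4

Answer: 4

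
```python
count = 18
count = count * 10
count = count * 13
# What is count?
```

Trace:
`count = 18` → count = 18
`count = count * 10` → count = 180
`count = count * 13` → count = 2340
So count = 2340

Answer: 2340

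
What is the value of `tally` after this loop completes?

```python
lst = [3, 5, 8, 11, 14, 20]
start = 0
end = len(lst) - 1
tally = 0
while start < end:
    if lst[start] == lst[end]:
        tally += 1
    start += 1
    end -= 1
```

Count matching pairs from ends
`tally` takes the values: 0

Answer: 0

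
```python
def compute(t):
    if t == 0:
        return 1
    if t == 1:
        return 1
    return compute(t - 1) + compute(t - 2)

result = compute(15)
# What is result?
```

Build up from base cases: compute(0)=1, compute(1)=1, compute(2)=2, compute(3)=3, compute(4)=5, compute(5)=8, compute(6)=13, ..., compute(15)=987

Answer: 987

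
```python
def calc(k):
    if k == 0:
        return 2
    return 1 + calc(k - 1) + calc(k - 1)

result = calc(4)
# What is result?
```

calc(k) = 1 + 2·calc(k-1), calc(0)=2. Closed form: (2+1)·2^4 - 1 = 47.

Answer: 47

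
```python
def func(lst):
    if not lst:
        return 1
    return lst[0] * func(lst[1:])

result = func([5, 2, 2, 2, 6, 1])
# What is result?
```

Product over [5, 2, 2, 2, 6, 1] = 5 * 2 * 2 * 2 * 6 * 1 = 240

Answer: 240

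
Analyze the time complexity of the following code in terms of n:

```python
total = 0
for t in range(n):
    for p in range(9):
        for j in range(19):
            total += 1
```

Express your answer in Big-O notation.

Each loop level contributes: n × 1 × 1. Multiplying the contributions gives O(n).

Answer: O(n)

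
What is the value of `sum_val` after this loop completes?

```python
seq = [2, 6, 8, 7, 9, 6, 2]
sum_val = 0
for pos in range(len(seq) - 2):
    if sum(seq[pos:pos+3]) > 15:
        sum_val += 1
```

Count windows with sum > 15
`sum_val` takes the values: 0 → 1 → 2 → 3 → 4 → 5

Answer: 5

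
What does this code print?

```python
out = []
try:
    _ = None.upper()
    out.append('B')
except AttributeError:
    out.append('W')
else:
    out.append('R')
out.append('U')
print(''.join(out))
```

Execution trace: 'W' (except AttributeError) → 'U' (after the try/except). Output: WU

Answer: WU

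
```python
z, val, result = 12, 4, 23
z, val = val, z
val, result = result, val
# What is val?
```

Trace:
`z, val, result = 12, 4, 23` → z = 12; val = 4; result = 23
`z, val = val, z` → z = 4; val = 12
`val, result = result, val` → val = 23; result = 12
So val = 23

Answer: 23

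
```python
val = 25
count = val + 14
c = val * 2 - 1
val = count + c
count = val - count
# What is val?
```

Trace:
`val = 25` → val = 25
`count = val + 14` → count = 39
`c = val * 2 - 1` → c = 49
`val = count + c` → val = 88
`count = val - count` → count = 49
So val = 88

Answer: 88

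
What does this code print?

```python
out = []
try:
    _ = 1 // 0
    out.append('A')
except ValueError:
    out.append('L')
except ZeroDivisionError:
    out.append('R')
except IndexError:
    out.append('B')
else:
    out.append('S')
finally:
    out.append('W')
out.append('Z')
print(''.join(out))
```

Execution trace: 'R' (except ZeroDivisionError) → 'W' (finally) → 'Z' (after the try/except). Output: RWZ

Answer: RWZ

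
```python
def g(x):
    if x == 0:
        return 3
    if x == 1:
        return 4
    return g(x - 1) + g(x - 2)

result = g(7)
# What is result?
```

Build up from base cases: g(0)=3, g(1)=4, g(2)=7, g(3)=11, g(4)=18, g(5)=29, g(6)=47, ..., g(7)=76

Answer: 76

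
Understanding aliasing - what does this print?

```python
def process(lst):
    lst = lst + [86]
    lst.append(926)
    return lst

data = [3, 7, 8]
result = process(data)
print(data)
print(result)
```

Key concept: rebinding parameter vs mutation.
Step by step:
`data = [3, 7, 8]` → data = [3, 7, 8]
`result = process(data)` → result = [3, 7, 8, 86, 926]
`print(data)` → prints [3, 7, 8]
`print(result)` → prints [3, 7, 8, 86, 926]

Answer:
[3, 7, 8]
[3, 7, 8, 86, 926]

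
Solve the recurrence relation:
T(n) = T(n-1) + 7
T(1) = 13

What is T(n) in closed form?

Unrolling: T(n) = T(1) + 7·(n-1) = 13 + 7(n-1) = 7n + 6.

Answer: T(n) = 7n + 6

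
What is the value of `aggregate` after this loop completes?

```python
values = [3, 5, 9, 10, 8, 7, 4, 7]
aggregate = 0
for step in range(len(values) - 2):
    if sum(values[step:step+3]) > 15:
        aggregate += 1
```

Count windows with sum > 15
`aggregate` takes the values: 0 → 1 → 2 → 3 → 4 → 5 → 6

Answer: 6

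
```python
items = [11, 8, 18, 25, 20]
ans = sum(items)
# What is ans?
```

Trace:
`items = [11, 8, 18, 25, 20]` → items = [11, 8, 18, 25, 20]
`ans = sum(items)` → ans = 82
So ans = 82

Answer: 82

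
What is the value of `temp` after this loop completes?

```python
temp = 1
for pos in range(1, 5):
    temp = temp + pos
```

Start at 1, add 1 through 4
`temp` takes the values: 1 → 2 → 4 → 7 → 11

Answer: 11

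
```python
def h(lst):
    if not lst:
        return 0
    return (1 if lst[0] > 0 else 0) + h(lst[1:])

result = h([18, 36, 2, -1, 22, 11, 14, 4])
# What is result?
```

Count of positive elements in [18, 36, 2, -1, 22, 11, 14, 4] = 7

Answer: 7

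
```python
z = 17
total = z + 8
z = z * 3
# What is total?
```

Trace:
`z = 17` → z = 17
`total = z + 8` → total = 25
`z = z * 3` → z = 51
So total = 25

Answer: 25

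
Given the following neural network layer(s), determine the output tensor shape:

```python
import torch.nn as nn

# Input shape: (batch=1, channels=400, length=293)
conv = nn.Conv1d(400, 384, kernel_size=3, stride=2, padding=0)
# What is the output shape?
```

Input: (1, 400, 293) -> Output: (1, 384, 146)

Answer: (1, 384, 146)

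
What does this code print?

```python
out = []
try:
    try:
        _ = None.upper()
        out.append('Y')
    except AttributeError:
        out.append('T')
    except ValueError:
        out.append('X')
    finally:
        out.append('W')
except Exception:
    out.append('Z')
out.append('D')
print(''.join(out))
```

Execution trace: 'T' (inner except AttributeError) → 'W' (inner finally) → 'D' (after the try/except). Output: TWD

Answer: TWD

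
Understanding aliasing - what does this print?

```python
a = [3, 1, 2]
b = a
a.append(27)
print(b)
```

Key concept: basic list aliasing.
Step by step:
`a = [3, 1, 2]` → a = [3, 1, 2]
`b = a` → b = [3, 1, 2] (same object as a)
`a.append(27)` → a = [3, 1, 2, 27] (same object as b); b = [3, 1, 2, 27] (same object as a)
`print(b)` → prints [3, 1, 2, 27]

Answer: [3, 1, 2, 27]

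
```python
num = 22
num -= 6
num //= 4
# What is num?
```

Trace:
`num = 22` → num = 22
`num -= 6` → num = 16
`num //= 4` → num = 4
So num = 4

Answer: 4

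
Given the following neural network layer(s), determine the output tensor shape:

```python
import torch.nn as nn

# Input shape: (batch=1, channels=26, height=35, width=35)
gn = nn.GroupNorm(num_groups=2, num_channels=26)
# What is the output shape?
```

Input: (1, 26, 35, 35) -> Output: (1, 26, 35, 35)

Answer: (1, 26, 35, 35)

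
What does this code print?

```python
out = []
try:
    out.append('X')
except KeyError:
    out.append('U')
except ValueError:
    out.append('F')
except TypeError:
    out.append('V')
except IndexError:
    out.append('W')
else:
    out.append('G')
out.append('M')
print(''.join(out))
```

Execution trace: 'X' (try body, no exception) → 'G' (else) → 'M' (after the try/except). Output: XGM

Answer: XGM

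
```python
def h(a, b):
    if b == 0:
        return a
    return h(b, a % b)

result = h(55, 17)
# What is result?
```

h(55, 17) -> h(17, 4) -> h(4, 1) -> h(1, 0) -> 1

Answer: 1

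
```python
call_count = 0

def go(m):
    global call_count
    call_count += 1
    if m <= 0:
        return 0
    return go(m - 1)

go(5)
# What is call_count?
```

Linear recursion stepping by 1: 6 calls from m=5 down to ≤0.

Answer: 6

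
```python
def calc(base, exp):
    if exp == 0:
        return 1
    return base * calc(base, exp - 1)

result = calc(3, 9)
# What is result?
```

calc(3, 9) = 3 * 3 * 3 * 3 * 3 * 3 * 3 * 3 * 3 = 19683

Answer: 19683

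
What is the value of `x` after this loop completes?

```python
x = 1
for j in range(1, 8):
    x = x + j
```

Start at 1, add 1 through 7
`x` takes the values: 1 → 2 → 4 → 7 → 11 → 16 → 22 → 29

Answer: 29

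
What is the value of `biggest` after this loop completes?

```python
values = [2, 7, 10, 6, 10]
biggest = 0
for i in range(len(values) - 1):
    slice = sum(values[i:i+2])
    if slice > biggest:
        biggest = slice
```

Max sum of 2-element window in [2, 7, 10, 6, 10]
`biggest` takes the values: 0 → 9 → 17

Answer: 17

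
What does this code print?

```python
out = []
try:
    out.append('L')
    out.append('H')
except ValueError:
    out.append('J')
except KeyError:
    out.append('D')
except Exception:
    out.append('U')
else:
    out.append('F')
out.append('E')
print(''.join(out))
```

Execution trace: 'L' (try body) → 'H' (try body, no exception) → 'F' (else) → 'E' (after the try/except). Output: LHFE

Answer: LHFE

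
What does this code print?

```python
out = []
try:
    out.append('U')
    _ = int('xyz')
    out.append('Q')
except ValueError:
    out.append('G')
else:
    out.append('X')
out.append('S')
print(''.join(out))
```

Execution trace: 'U' (try body) → 'G' (except ValueError) → 'S' (after the try/except). Output: UGS

Answer: UGS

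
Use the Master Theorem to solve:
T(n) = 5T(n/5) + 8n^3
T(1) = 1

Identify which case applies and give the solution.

a=5, b=5, f(n)=8n^3. log_5(5) = 1. Since c=3 > 1 and the regularity condition holds (5(n/5)^3 = (5/5^3)n^3 with 5/5^3 < 1), Case 3 applies: T(n) = Θ(f(n)) = O(n^3).

Answer: O(n^3) - Case 3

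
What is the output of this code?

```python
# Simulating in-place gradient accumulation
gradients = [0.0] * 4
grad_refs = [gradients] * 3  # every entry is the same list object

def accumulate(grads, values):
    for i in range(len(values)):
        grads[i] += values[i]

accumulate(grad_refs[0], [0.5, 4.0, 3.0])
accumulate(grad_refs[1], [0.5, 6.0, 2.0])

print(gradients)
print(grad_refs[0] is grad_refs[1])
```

Key concept: gradient accumulation aliasing.
Step by step:
`gradients = [0.0] * 4` → gradients = [0.0, 0.0, 0.0, 0.0]
`grad_refs = [gradients] * 3` → grad_refs = [[0.0, 0.0, 0.0, 0.0], [0.0, 0.0, 0.0, 0.0], [0.0, 0.0, 0.0, 0.0]]
`accumulate(grad_refs[0], [0.5, 4.0, 3.0])` → gradients = [0.5, 4.0, 3.0, 0.0]; grad_refs = [[0.5, 4.0, 3.0, 0.0], [0.5, 4.0, 3.0, 0.0], [0.5, 4.0, 3.0, 0.0]]
`accumulate(grad_refs[1], [0.5, 6.0, 2.0])` → gradients = [1.0, 10.0, 5.0, 0.0]; grad_refs = [[1.0, 10.0, 5.0, 0.0], [1.0, 10.0, 5.0, 0.0], [1.0, 10.0, 5.0, 0.0]]
`print(gradients)` → prints [1.0, 10.0, 5.0, 0.0]
`print(grad_refs[0] is grad_refs[1])` → prints True

Answer:
[1.0, 10.0, 5.0, 0.0]
True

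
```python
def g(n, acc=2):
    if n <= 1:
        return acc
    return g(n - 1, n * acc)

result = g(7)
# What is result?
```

Accumulator trace (n, acc): (7, 2) -> (6, 14) -> (5, 84) -> (4, 420) -> (3, 1680) -> (2, 5040) -> (1, 10080) -> return 10080

Answer: 10080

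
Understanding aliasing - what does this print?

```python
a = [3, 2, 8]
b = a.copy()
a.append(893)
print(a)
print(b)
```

Key concept: list.copy() creates independent copy.
Step by step:
`a = [3, 2, 8]` → a = [3, 2, 8]
`b = a.copy()` → b = [3, 2, 8]
`a.append(893)` → a = [3, 2, 8, 893]
`print(a)` → prints [3, 2, 8, 893]
`print(b)` → prints [3, 2, 8]

Answer:
[3, 2, 8, 893]
[3, 2, 8]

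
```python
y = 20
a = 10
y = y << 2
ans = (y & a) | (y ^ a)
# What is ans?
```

Trace:
`y = 20` → y = 20
`a = 10` → a = 10
`y = y << 2` → y = 80
`ans = (y & a) | (y ^ a)` → ans = 90
So ans = 90

Answer: 90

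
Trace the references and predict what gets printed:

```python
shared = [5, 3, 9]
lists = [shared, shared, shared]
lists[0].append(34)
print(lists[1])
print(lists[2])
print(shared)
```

Key concept: list of same reference.
Step by step:
`shared = [5, 3, 9]` → shared = [5, 3, 9]
`lists = [shared, shared, shared]` → lists = [[5, 3, 9], [5, 3, 9], [5, 3, 9]]
`lists[0].append(34)` → shared = [5, 3, 9, 34]; lists = [[5, 3, 9, 34], [5, 3, 9, 34], [5, 3, 9, 34]]
`print(lists[1])` → prints [5, 3, 9, 34]
`print(lists[2])` → prints [5, 3, 9, 34]
`print(shared)` → prints [5, 3, 9, 34]

Answer:
[5, 3, 9, 34]
[5, 3, 9, 34]
[5, 3, 9, 34]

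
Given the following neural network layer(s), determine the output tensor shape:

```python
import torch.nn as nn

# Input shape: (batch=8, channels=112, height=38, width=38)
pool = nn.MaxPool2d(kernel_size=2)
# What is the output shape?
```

Input: (8, 112, 38, 38) -> Output: (8, 112, 19, 19)

Answer: (8, 112, 19, 19)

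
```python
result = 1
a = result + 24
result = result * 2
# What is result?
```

Trace:
`result = 1` → result = 1
`a = result + 24` → a = 25
`result = result * 2` → result = 2
So result = 2

Answer: 2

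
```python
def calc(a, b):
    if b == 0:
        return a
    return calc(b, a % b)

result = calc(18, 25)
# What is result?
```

calc(18, 25) -> calc(25, 18) -> calc(18, 7) -> calc(7, 4) -> calc(4, 3) -> calc(3, 1) -> calc(1, 0) -> 1

Answer: 1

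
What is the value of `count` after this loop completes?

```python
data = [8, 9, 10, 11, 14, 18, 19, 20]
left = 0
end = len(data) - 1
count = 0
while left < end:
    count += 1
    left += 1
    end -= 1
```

Iterations until pointers meet (list length 8)
`count` takes the values: 0 → 1 → 2 → 3 → 4

Answer: 4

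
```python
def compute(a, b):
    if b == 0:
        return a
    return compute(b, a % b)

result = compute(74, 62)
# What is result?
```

compute(74, 62) -> compute(62, 12) -> compute(12, 2) -> compute(2, 0) -> 2

Answer: 2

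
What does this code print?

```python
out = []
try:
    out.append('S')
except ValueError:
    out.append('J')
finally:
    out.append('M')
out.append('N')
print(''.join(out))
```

Execution trace: 'S' (try body, no exception) → 'M' (finally) → 'N' (after the try/except). Output: SMN

Answer: SMN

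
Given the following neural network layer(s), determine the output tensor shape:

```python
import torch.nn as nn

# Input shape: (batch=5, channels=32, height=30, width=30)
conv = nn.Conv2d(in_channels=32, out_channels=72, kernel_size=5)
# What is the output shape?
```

Input: (5, 32, 30, 30) -> Output: (5, 72, 26, 26)

Answer: (5, 72, 26, 26)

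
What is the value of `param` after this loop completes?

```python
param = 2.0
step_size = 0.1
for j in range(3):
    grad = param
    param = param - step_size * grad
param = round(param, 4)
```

Gradient descent: w = 2.0 * (1 - 0.1)^3
`param` takes the values: 2.0 → 1.8 → 1.62 → 1.458

Answer: 1.458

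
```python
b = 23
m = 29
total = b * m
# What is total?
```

Trace:
`b = 23` → b = 23
`m = 29` → m = 29
`total = b * m` → total = 667
So total = 667

Answer: 667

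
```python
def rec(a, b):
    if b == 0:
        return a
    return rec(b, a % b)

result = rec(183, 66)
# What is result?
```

rec(183, 66) -> rec(66, 51) -> rec(51, 15) -> rec(15, 6) -> rec(6, 3) -> rec(3, 0) -> 3

Answer: 3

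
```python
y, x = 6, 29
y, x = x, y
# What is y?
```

Trace:
`y, x = 6, 29` → y = 6; x = 29
`y, x = x, y` → y = 29; x = 6
So y = 29

Answer: 29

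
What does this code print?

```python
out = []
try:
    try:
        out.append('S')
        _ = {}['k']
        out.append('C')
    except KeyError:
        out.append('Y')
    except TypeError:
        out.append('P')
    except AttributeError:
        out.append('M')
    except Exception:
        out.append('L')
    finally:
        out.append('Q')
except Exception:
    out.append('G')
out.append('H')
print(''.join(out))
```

Execution trace: 'S' (inner try body) → 'Y' (inner except KeyError) → 'Q' (inner finally) → 'H' (after the try/except). Output: SYQH

Answer: SYQH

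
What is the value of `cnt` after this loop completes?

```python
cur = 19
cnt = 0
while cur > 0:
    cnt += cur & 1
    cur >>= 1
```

Count set bits in 19 (binary: 0b10011)
`cnt` takes the values: 0 → 1 → 2 → 3

Answer: 3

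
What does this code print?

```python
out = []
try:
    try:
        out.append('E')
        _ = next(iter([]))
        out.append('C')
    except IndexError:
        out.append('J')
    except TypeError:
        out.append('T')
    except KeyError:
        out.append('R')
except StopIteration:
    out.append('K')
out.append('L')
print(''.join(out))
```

Execution trace: 'E' (try body) → 'K' (outer except StopIteration) → 'L' (after the try/except). Output: EKL

Answer: EKL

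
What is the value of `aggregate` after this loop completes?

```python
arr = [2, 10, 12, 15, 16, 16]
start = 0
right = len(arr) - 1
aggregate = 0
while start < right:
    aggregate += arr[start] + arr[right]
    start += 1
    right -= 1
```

Sum of pairs from ends
`aggregate` takes the values: 0 → 18 → 44 → 71

Answer: 71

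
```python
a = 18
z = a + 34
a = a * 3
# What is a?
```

Trace:
`a = 18` → a = 18
`z = a + 34` → z = 52
`a = a * 3` → a = 54
So a = 54

Answer: 54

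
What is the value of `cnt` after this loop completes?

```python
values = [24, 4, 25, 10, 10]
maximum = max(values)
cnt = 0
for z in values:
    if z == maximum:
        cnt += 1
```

Count of max value 25 in [24, 4, 25, 10, 10]
`cnt` takes the values: 0 → 1

Answer: 1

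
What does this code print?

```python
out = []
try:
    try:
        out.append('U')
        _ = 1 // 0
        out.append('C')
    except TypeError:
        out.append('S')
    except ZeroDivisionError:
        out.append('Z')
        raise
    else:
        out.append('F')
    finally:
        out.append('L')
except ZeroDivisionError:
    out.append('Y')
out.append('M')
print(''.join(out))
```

Execution trace: 'U' (inner try body) → 'Z' (inner except ZeroDivisionError) → 'L' (inner finally) → 'Y' (outer except ZeroDivisionError) → 'M' (after the try/except). Output: UZLYM

Answer: UZLYM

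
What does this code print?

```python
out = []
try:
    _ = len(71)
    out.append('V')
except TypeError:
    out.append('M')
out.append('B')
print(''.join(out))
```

Execution trace: 'M' (except TypeError) → 'B' (after the try/except). Output: MB

Answer: MB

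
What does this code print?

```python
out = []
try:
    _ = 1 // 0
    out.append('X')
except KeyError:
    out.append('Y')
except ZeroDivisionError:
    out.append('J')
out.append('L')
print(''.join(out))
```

Execution trace: 'J' (except ZeroDivisionError) → 'L' (after the try/except). Output: JL

Answer: JL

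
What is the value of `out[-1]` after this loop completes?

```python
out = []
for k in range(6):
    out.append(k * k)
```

Last element of squares 0 to 5
`out` takes the values: [] → [0] → [0, 1] → [0, 1, 4] → [0, 1, 4, 9] → [0, 1, 4, 9, 16] → [0, 1, 4, 9, 16, 25]
So `out[-1]` = 25

Answer: 25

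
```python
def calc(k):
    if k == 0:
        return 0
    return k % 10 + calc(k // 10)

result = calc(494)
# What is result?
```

Sum of digits of 494: 4 + 9 + 4 = 17

Answer: 17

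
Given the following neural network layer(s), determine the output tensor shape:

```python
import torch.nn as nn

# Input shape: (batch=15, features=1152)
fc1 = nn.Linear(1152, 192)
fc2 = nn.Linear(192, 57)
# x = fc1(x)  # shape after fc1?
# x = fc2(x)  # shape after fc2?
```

Input: (15, 1152) -> after fc1: (15, 192) -> Output: (15, 57)

Answer: (15, 57)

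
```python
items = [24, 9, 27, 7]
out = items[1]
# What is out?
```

Trace:
`items = [24, 9, 27, 7]` → items = [24, 9, 27, 7]
`out = items[1]` → out = 9
So out = 9

Answer: 9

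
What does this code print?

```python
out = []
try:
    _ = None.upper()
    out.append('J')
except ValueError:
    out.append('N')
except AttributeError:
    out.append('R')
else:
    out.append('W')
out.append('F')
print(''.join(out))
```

Execution trace: 'R' (except AttributeError) → 'F' (after the try/except). Output: RF

Answer: RF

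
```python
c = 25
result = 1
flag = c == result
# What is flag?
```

Trace:
`c = 25` → c = 25
`result = 1` → result = 1
`flag = c == result` → flag = False
So flag = False

Answer: False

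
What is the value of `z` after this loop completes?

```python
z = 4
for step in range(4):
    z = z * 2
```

Multiply by 2, 4 times: 4 * 2^4 = 64
`z` takes the values: 4 → 8 → 16 → 32 → 64

Answer: 64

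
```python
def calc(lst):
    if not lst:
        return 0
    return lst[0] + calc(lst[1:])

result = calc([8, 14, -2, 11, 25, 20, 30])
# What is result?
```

8 + 14 + (-2) + 11 + 25 + 20 + 30 + 0 = 106

Answer: 106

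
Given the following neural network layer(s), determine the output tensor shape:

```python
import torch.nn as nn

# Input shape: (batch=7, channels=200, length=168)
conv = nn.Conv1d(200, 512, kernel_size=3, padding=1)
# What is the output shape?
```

Input: (7, 200, 168) -> Output: (7, 512, 168)

Answer: (7, 512, 168)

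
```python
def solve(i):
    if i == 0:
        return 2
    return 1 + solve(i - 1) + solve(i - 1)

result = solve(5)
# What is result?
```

solve(i) = 1 + 2·solve(i-1), solve(0)=2. Closed form: (2+1)·2^5 - 1 = 95.

Answer: 95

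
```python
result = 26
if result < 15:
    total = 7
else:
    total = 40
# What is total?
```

Trace:
`result = 26` → result = 26
`if result < 15: ...` → result < 15 is False, take else branch → total = 40
So total = 40

Answer: 40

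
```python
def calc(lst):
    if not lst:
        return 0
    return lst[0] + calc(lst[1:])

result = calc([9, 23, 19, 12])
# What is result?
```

9 + 23 + 19 + 12 + 0 = 63

Answer: 63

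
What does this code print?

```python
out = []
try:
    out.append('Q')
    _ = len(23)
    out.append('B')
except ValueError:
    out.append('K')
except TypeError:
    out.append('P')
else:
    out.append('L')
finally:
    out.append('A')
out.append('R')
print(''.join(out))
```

Execution trace: 'Q' (try body) → 'P' (except TypeError) → 'A' (finally) → 'R' (after the try/except). Output: QPAR

Answer: QPAR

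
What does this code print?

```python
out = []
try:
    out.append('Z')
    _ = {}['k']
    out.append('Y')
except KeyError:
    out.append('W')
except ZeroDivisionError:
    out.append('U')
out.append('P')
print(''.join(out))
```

Execution trace: 'Z' (try body) → 'W' (except KeyError) → 'P' (after the try/except). Output: ZWP

Answer: ZWP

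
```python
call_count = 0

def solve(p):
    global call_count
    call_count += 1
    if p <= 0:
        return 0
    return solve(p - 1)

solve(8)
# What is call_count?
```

Linear recursion stepping by 1: 9 calls from p=8 down to ≤0.

Answer: 9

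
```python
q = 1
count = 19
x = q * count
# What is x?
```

Trace:
`q = 1` → q = 1
`count = 19` → count = 19
`x = q * count` → x = 19
So x = 19

Answer: 19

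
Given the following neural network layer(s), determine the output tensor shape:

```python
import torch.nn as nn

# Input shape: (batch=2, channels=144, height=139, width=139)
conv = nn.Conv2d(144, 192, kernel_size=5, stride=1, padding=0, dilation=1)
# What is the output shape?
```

Input: (2, 144, 139, 139) -> Output: (2, 192, 135, 135)

Answer: (2, 192, 135, 135)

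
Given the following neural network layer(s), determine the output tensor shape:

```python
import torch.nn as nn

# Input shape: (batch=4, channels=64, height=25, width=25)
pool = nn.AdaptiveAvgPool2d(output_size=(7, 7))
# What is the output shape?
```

Input: (4, 64, 25, 25) -> Output: (4, 64, 7, 7)

Answer: (4, 64, 7, 7)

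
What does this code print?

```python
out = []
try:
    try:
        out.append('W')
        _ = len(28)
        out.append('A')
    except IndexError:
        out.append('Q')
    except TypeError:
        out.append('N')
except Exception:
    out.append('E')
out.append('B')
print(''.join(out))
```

Execution trace: 'W' (inner try body) → 'N' (inner except TypeError) → 'B' (after the try/except). Output: WNB

Answer: WNB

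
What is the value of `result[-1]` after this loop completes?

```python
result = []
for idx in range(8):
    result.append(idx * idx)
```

Last element of squares 0 to 7
`result` takes the values: [] → [0] → [0, 1] → [0, 1, 4] → [0, 1, 4, 9] → [0, 1, 4, 9, 16] → [0, 1, 4, 9, 16, 25] → [0, 1, 4, 9, 16, 25, 36] → [0, 1, 4, 9, 16, 25, 36, 49]
So `result[-1]` = 49

Answer: 49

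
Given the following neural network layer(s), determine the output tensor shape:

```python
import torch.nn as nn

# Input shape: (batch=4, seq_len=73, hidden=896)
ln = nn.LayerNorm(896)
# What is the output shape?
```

Input: (4, 73, 896) -> Output: (4, 73, 896)

Answer: (4, 73, 896)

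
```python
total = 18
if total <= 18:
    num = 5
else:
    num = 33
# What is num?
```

Trace:
`total = 18` → total = 18
`if total <= 18: ...` → total <= 18 is True → num = 5
So num = 5

Answer: 5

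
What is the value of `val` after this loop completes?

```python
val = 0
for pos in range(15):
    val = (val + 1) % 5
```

Increment mod 5, 15 times = 0
`val` takes the values: 0 → 1 → 2 → 3 → 4 → 0 → 1 → 2 → 3 → 4 → 0 → 1 → 2 → 3 → 4 → 0

Answer: 0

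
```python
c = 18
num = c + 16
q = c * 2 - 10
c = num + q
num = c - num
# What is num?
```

Trace:
`c = 18` → c = 18
`num = c + 16` → num = 34
`q = c * 2 - 10` → q = 26
`c = num + q` → c = 60
`num = c - num` → num = 26
So num = 26

Answer: 26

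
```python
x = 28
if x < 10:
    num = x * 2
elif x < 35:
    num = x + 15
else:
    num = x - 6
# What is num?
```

Trace:
`x = 28` → x = 28
`if x < 10: ...` → x < 10 is False, x < 35 is True → num = 43
So num = 43

Answer: 43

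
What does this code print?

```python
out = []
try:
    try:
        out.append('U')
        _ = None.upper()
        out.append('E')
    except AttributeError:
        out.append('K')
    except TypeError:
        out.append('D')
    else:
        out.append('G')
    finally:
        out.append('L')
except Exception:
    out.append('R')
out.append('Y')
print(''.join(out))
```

Execution trace: 'U' (inner try body) → 'K' (inner except AttributeError) → 'L' (inner finally) → 'Y' (after the try/except). Output: UKLY

Answer: UKLY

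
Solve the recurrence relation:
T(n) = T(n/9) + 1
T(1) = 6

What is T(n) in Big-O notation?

Each step divides n by 9 and adds 1. After log_9(n) steps we reach T(1)=6. So T(n) = 1·log_9(n) + 6 = O(log n).

Answer: O(log n)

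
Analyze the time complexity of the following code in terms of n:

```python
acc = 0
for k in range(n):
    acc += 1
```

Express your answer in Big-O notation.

Each loop level contributes: n. Multiplying the contributions gives O(n).

Answer: O(n)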